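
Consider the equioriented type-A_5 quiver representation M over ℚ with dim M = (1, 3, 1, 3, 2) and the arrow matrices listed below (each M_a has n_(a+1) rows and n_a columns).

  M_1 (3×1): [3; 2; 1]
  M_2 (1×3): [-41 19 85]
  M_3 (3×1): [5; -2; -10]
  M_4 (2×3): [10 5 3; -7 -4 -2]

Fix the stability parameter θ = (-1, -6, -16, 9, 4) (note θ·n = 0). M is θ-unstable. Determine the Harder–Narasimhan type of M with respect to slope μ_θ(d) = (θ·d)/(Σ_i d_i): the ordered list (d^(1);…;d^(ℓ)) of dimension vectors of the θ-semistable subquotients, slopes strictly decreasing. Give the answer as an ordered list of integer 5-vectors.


Barcode: M ≅ I[1,2], I[2,2], I[2,5], I[4,4], I[4,5]. HN layers by μ_θ (5 steps, strictly decreasing):
  μ^(1)=9; μ^(2)=13/2; μ^(3)=-7/2; μ^(4)=-6; μ^(5)=-11

((0, 0, 0, 1, 0); (0, 0, 0, 2, 2); (1, 1, 0, 0, 0); (0, 1, 0, 0, 0); (0, 1, 1, 0, 0))


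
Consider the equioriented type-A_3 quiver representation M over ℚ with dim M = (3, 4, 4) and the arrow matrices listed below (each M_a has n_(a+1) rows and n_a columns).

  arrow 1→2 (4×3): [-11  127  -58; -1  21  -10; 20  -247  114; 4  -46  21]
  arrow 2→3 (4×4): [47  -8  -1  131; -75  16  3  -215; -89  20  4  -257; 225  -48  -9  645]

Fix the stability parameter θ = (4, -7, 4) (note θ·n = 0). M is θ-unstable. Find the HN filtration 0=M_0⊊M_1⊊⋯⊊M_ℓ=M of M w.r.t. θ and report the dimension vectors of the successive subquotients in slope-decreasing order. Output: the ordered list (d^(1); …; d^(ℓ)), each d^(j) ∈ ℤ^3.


Via rank(M_{q-1}∘⋯∘M_p): M ≅ I[1,2], I[1,3]^2, I[2,2], I[3,3]^2.
μ_θ-semistable layers: μ^(1)=4; μ^(2)=-3/2; μ^(3)=-7

((0, 0, 4); (3, 3, 0); (0, 1, 0))


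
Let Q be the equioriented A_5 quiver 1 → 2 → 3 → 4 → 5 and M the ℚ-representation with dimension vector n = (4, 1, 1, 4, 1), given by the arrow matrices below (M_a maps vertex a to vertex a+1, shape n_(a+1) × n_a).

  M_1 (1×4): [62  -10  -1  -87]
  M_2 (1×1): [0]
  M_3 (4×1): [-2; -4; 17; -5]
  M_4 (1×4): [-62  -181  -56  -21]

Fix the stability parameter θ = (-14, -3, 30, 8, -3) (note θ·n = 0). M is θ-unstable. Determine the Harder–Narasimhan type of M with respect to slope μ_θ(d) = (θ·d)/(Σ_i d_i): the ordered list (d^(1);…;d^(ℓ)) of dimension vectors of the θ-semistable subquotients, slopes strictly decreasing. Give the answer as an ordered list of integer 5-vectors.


Barcode: M ≅ I[1,1]^3, I[1,2], I[3,5], I[4,4]^3. HN layers by μ_θ (4 steps, strictly decreasing):
  μ^(1)=35/3; μ^(2)=8; μ^(3)=-3; μ^(4)=-14

((0, 0, 1, 1, 1); (0, 0, 0, 3, 0); (0, 1, 0, 0, 0); (4, 0, 0, 0, 0))


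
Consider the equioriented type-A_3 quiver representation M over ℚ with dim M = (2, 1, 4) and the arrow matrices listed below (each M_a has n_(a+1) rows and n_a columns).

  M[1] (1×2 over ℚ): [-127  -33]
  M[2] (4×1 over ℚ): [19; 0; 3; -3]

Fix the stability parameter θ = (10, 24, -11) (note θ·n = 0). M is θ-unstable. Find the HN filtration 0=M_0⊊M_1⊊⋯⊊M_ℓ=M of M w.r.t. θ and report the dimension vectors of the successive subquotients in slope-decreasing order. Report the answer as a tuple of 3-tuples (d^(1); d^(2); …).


Via rank(M_{q-1}∘⋯∘M_p): M ≅ I[1,1], I[1,3], I[3,3]^3.
μ_θ-semistable layers: μ^(1)=10; μ^(2)=23/3; μ^(3)=-11

((1, 0, 0); (1, 1, 1); (0, 0, 3))


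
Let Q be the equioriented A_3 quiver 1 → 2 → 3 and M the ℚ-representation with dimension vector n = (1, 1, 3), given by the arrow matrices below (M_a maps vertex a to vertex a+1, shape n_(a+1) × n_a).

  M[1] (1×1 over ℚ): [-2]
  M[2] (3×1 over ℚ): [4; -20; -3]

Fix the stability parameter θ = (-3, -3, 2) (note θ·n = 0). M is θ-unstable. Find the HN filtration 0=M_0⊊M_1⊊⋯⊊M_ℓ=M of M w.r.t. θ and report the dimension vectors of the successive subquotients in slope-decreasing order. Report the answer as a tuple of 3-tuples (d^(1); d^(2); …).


Interval decomposition of M: I[1,3], I[3,3]^2.
HN type (ℓ=2): μ^(1)=2; μ^(2)=-3

((0, 0, 3); (1, 1, 0))


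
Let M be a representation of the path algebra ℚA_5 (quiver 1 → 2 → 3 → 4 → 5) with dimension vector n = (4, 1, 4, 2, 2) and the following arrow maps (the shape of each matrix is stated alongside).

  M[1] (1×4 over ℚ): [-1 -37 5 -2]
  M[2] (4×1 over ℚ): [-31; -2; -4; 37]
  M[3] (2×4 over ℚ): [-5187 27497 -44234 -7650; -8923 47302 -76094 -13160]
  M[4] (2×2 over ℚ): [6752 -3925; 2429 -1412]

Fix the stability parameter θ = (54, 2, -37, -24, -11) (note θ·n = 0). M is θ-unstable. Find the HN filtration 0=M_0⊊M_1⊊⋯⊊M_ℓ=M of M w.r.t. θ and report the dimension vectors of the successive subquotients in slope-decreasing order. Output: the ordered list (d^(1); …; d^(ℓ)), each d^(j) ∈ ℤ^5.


Interval decomposition of M: I[1,1]^3, I[1,5], I[3,3]^2, I[3,5].
HN type (ℓ=5): μ^(1)=54; μ^(2)=-16/5; μ^(3)=-11; μ^(4)=-24; μ^(5)=-37

((3, 0, 0, 0, 0); (1, 1, 1, 1, 1); (0, 0, 0, 0, 1); (0, 0, 0, 1, 0); (0, 0, 3, 0, 0))


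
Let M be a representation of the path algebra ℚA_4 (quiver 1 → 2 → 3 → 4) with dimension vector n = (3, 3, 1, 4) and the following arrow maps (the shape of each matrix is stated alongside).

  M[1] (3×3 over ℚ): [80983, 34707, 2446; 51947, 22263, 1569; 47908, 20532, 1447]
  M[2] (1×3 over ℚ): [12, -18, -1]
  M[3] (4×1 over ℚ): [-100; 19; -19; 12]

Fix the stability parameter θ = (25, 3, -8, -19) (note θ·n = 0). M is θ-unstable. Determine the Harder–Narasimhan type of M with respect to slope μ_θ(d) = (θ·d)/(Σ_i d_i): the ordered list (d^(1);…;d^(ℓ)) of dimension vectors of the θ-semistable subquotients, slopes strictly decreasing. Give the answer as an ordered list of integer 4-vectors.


Barcode: M ≅ I[1,1], I[1,2], I[1,4], I[2,2], I[4,4]^3. HN layers by μ_θ (5 steps, strictly decreasing):
  μ^(1)=25; μ^(2)=14; μ^(3)=3; μ^(4)=1/4; μ^(5)=-19

((1, 0, 0, 0); (1, 1, 0, 0); (0, 1, 0, 0); (1, 1, 1, 1); (0, 0, 0, 3))


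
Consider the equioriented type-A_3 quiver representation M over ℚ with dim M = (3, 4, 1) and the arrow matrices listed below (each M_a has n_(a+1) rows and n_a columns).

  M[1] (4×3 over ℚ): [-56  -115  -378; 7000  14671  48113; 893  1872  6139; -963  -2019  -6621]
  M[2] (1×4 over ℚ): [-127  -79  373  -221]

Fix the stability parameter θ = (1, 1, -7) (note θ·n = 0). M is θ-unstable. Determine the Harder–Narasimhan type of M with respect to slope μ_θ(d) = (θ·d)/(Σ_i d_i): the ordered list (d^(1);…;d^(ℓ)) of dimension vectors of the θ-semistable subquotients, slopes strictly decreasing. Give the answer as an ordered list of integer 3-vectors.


Interval decomposition of M: I[1,2]^2, I[1,3], I[2,2].
HN type (ℓ=2): μ^(1)=1; μ^(2)=-5/3

((2, 3, 0); (1, 1, 1))


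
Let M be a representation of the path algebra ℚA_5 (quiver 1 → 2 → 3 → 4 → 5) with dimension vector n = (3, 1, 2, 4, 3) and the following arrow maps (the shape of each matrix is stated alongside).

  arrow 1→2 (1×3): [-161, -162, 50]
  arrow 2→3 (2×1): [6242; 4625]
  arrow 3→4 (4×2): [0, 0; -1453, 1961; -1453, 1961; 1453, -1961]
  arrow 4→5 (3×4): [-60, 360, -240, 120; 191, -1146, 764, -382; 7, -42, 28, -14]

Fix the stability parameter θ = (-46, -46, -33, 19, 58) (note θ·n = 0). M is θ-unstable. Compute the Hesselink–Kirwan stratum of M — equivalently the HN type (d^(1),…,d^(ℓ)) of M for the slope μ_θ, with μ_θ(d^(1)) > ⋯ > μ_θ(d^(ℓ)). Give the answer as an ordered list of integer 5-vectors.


Barcode: M ≅ I[1,1]^2, I[1,4], I[3,3], I[4,4]^2, I[4,5], I[5,5]^2. HN layers by μ_θ (4 steps, strictly decreasing):
  μ^(1)=58; μ^(2)=19; μ^(3)=-33; μ^(4)=-46

((0, 0, 0, 0, 3); (0, 0, 0, 4, 0); (0, 0, 2, 0, 0); (3, 1, 0, 0, 0))


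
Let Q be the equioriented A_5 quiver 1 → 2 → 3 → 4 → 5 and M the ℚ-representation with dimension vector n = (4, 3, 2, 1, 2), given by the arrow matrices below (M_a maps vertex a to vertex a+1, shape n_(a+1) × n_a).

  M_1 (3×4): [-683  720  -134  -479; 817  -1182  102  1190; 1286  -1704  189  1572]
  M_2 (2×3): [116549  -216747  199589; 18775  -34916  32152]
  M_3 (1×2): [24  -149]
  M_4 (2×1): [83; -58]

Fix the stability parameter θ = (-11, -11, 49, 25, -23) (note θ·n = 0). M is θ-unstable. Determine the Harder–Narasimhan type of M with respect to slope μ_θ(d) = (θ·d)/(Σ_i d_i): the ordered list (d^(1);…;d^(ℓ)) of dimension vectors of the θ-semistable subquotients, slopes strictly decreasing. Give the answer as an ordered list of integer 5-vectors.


Via rank(M_{q-1}∘⋯∘M_p): M ≅ I[1,1], I[1,2], I[1,3], I[1,5], I[5,5].
μ_θ-semistable layers: μ^(1)=49; μ^(2)=17; μ^(3)=-11; μ^(4)=-23

((0, 0, 1, 0, 0); (0, 0, 1, 1, 1); (4, 3, 0, 0, 0); (0, 0, 0, 0, 1))


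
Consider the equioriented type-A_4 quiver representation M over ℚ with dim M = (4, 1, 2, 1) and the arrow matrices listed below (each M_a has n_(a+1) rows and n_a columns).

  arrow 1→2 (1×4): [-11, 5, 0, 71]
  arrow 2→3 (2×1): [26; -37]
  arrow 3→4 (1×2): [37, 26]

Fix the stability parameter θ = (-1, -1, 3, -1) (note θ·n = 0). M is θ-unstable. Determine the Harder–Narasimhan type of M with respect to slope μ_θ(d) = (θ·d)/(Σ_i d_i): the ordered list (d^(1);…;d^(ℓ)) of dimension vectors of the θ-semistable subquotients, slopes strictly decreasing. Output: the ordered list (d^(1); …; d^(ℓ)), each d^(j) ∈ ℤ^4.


Via rank(M_{q-1}∘⋯∘M_p): M ≅ I[1,1]^3, I[1,3], I[3,4].
μ_θ-semistable layers: μ^(1)=3; μ^(2)=1; μ^(3)=-1

((0, 0, 1, 0); (0, 0, 1, 1); (4, 1, 0, 0))


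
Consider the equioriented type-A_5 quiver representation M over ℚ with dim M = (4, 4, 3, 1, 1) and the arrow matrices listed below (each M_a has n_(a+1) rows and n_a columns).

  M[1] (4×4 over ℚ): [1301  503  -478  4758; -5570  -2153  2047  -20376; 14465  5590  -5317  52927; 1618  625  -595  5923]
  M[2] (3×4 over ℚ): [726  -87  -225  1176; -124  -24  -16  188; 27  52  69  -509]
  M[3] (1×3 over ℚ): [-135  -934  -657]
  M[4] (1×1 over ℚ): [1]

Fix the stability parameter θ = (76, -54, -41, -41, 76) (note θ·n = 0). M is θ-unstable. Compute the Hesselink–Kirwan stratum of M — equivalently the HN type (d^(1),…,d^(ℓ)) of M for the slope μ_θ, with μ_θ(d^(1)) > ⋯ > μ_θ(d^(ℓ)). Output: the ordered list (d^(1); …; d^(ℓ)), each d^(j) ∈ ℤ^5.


Barcode: M ≅ I[1,1], I[1,2], I[1,3], I[1,5], I[2,3]. HN layers by μ_θ (6 steps, strictly decreasing):
  μ^(1)=76; μ^(2)=11; μ^(3)=-19/3; μ^(4)=-15; μ^(5)=-41; μ^(6)=-54

((1, 0, 0, 0, 1); (1, 1, 0, 0, 0); (1, 1, 1, 0, 0); (1, 1, 1, 1, 0); (0, 0, 1, 0, 0); (0, 1, 0, 0, 0))


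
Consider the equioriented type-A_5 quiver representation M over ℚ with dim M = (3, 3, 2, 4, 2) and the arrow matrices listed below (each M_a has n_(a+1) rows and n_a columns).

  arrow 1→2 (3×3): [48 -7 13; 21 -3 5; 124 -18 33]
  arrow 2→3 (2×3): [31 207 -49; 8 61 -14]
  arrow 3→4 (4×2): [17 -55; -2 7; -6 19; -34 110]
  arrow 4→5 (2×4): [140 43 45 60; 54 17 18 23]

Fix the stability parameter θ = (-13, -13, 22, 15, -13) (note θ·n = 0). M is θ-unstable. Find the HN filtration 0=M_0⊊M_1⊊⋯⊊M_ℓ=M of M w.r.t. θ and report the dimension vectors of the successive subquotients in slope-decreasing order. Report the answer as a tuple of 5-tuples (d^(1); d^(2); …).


Via rank(M_{q-1}∘⋯∘M_p): M ≅ I[1,2], I[1,4], I[1,5], I[4,4], I[4,5].
μ_θ-semistable layers: μ^(1)=37/2; μ^(2)=15; μ^(3)=8; μ^(4)=1; μ^(5)=-13

((0, 0, 1, 1, 0); (0, 0, 0, 1, 0); (0, 0, 1, 1, 1); (0, 0, 0, 1, 1); (3, 3, 0, 0, 0))


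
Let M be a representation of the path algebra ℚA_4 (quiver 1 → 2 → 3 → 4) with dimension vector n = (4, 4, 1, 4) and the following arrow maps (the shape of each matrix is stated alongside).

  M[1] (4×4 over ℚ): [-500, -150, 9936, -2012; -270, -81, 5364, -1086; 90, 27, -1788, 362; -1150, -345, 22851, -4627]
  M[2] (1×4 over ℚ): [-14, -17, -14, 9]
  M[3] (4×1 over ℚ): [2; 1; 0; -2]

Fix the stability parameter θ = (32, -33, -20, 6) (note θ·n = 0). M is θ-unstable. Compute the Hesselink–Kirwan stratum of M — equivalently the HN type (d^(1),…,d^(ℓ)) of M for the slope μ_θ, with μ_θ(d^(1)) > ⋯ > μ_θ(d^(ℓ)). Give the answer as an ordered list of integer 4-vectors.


Via rank(M_{q-1}∘⋯∘M_p): M ≅ I[1,1]^2, I[1,2], I[1,4], I[2,2]^2, I[4,4]^3.
μ_θ-semistable layers: μ^(1)=32; μ^(2)=6; μ^(3)=-1/2; μ^(4)=-7; μ^(5)=-33

((2, 0, 0, 0); (0, 0, 0, 4); (1, 1, 0, 0); (1, 1, 1, 0); (0, 2, 0, 0))


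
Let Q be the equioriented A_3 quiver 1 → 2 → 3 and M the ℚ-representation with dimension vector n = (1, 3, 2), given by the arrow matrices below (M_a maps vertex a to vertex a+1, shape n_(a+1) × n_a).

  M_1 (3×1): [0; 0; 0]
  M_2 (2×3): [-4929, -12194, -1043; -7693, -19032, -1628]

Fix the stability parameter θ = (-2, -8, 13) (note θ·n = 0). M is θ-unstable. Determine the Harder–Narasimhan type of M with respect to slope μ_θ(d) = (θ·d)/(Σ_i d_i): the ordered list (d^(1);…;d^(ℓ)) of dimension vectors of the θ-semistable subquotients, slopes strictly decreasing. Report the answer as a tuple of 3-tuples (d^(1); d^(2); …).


Interval decomposition of M: I[1,1], I[2,2], I[2,3]^2.
HN type (ℓ=3): μ^(1)=13; μ^(2)=-2; μ^(3)=-8

((0, 0, 2); (1, 0, 0); (0, 3, 0))


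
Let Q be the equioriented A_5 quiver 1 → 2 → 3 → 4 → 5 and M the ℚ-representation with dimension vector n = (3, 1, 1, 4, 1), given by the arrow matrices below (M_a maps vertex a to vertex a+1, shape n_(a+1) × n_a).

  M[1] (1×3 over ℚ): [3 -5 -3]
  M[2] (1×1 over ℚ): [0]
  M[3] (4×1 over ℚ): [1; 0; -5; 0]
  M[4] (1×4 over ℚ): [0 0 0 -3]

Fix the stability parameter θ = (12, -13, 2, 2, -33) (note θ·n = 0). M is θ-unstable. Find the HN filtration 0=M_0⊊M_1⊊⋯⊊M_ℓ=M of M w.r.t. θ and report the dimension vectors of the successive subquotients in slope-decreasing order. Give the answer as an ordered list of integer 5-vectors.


Interval decomposition of M: I[1,1]^2, I[1,2], I[3,4], I[4,4]^2, I[4,5].
HN type (ℓ=4): μ^(1)=12; μ^(2)=2; μ^(3)=-1/2; μ^(4)=-31/2

((2, 0, 0, 0, 0); (0, 0, 1, 3, 0); (1, 1, 0, 0, 0); (0, 0, 0, 1, 1))


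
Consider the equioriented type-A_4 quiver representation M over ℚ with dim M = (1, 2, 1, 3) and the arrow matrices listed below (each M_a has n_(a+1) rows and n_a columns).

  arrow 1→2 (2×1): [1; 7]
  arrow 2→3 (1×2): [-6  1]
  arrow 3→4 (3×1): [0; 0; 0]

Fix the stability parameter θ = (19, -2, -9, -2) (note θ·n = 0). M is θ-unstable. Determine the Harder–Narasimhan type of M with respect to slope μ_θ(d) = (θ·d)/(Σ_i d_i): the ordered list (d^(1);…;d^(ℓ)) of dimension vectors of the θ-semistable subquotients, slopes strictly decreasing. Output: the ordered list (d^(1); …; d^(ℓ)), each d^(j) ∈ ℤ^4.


Barcode: M ≅ I[1,3], I[2,2], I[4,4]^3. HN layers by μ_θ (2 steps, strictly decreasing):
  μ^(1)=8/3; μ^(2)=-2

((1, 1, 1, 0); (0, 1, 0, 3))


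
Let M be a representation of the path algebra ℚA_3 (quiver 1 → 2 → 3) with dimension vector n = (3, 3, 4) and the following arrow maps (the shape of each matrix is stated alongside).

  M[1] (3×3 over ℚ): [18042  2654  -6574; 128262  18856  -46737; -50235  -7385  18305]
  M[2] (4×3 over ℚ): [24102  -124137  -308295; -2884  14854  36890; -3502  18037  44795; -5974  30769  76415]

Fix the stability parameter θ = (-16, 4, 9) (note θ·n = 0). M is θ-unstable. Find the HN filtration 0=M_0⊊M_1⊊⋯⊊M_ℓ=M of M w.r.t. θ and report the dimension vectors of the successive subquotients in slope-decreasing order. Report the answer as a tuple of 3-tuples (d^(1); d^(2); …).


Interval decomposition of M: I[1,1], I[1,2], I[1,3], I[2,2], I[3,3]^3.
HN type (ℓ=3): μ^(1)=9; μ^(2)=4; μ^(3)=-16

((0, 0, 4); (0, 3, 0); (3, 0, 0))


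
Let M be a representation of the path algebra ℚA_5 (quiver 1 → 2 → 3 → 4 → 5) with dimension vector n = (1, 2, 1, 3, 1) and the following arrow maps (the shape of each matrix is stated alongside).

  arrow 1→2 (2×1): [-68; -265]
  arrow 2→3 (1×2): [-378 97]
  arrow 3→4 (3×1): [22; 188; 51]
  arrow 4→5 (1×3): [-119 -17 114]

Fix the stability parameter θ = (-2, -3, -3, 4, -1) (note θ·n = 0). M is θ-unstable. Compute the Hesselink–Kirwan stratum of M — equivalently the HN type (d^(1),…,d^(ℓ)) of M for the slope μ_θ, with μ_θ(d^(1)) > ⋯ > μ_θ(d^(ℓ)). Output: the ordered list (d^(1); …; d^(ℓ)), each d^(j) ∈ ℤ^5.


Barcode: M ≅ I[1,4], I[2,2], I[4,4], I[4,5]. HN layers by μ_θ (4 steps, strictly decreasing):
  μ^(1)=4; μ^(2)=3/2; μ^(3)=-8/3; μ^(4)=-3

((0, 0, 0, 2, 0); (0, 0, 0, 1, 1); (1, 1, 1, 0, 0); (0, 1, 0, 0, 0))


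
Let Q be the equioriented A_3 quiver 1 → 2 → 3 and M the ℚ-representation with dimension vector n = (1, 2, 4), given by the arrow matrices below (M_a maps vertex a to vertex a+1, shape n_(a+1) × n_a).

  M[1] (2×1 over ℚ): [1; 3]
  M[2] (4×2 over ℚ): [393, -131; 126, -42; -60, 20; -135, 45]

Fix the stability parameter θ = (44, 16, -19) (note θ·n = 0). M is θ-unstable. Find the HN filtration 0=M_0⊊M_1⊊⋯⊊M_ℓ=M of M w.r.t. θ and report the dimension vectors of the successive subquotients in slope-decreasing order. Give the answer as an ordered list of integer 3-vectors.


Barcode: M ≅ I[1,2], I[2,3], I[3,3]^3. HN layers by μ_θ (3 steps, strictly decreasing):
  μ^(1)=30; μ^(2)=-3/2; μ^(3)=-19

((1, 1, 0); (0, 1, 1); (0, 0, 3))


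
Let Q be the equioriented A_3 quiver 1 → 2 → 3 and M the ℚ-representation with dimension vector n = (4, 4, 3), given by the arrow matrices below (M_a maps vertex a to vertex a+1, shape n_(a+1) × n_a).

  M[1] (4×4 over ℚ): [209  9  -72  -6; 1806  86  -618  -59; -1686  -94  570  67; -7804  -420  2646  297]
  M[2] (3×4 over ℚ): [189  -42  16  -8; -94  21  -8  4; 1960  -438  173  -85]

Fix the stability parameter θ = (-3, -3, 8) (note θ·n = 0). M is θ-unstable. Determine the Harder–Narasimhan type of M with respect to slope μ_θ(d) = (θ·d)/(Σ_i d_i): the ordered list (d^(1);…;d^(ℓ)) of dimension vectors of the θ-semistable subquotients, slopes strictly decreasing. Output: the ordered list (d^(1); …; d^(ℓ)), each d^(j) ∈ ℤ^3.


Barcode: M ≅ I[1,1]^2, I[1,3]^2, I[2,2], I[2,3]. HN layers by μ_θ (2 steps, strictly decreasing):
  μ^(1)=8; μ^(2)=-3

((0, 0, 3); (4, 4, 0))


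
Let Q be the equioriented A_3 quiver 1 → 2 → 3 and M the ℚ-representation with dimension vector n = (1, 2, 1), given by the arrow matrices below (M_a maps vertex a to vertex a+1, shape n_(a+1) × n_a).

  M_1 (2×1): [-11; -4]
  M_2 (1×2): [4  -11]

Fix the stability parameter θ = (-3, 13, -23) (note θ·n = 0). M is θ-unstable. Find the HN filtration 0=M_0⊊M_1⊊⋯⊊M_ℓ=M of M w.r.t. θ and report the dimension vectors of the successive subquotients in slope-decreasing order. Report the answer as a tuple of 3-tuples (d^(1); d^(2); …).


Interval decomposition of M: I[1,2], I[2,3].
HN type (ℓ=3): μ^(1)=13; μ^(2)=-3; μ^(3)=-5

((0, 1, 0); (1, 0, 0); (0, 1, 1))


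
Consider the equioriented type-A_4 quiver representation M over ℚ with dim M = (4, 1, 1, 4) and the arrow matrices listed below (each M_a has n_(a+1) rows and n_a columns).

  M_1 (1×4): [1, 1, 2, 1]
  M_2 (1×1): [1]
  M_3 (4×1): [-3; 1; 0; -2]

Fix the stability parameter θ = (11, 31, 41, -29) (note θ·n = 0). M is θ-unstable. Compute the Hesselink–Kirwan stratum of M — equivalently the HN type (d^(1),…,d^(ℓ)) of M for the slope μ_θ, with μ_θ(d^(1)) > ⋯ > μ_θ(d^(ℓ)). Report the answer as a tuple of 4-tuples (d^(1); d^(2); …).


Interval decomposition of M: I[1,1]^3, I[1,4], I[4,4]^3.
HN type (ℓ=3): μ^(1)=43/3; μ^(2)=11; μ^(3)=-29

((0, 1, 1, 1); (4, 0, 0, 0); (0, 0, 0, 3))


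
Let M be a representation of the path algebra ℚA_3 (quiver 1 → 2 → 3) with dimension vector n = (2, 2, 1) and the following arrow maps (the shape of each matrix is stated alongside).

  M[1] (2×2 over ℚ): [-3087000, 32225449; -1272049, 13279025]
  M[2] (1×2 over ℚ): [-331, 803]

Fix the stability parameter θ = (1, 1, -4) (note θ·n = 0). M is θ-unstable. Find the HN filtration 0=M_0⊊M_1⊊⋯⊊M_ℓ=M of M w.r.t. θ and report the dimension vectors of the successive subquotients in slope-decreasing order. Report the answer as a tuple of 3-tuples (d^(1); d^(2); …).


Via rank(M_{q-1}∘⋯∘M_p): M ≅ I[1,2], I[1,3].
μ_θ-semistable layers: μ^(1)=1; μ^(2)=-2/3

((1, 1, 0); (1, 1, 1))


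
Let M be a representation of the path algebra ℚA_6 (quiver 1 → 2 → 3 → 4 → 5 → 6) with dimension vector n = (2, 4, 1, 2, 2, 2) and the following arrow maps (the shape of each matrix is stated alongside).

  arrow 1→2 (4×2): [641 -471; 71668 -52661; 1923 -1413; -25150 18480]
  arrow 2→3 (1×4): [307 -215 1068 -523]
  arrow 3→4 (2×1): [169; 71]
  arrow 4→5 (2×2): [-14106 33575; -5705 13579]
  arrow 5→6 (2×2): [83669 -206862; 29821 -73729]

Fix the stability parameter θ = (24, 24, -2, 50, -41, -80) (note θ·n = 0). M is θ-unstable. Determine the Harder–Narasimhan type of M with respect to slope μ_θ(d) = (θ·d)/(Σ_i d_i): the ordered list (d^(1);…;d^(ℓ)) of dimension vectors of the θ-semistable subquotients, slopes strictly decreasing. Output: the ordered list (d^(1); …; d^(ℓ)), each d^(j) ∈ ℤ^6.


Interval decomposition of M: I[1,2], I[1,6], I[2,2]^2, I[4,6].
HN type (ℓ=3): μ^(1)=24; μ^(2)=-25/6; μ^(3)=-71/3

((1, 3, 0, 0, 0, 0); (1, 1, 1, 1, 1, 1); (0, 0, 0, 1, 1, 1))


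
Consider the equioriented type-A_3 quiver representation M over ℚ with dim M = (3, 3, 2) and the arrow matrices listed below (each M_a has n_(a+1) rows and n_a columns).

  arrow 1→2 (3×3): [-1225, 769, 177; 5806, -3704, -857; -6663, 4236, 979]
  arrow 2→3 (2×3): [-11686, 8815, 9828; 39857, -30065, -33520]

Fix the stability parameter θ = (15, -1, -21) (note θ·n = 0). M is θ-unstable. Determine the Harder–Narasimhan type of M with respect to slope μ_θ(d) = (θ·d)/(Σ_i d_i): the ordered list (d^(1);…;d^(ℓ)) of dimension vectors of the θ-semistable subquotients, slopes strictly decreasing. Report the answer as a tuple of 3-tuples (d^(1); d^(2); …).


Barcode: M ≅ I[1,2], I[1,3]^2. HN layers by μ_θ (2 steps, strictly decreasing):
  μ^(1)=7; μ^(2)=-7/3

((1, 1, 0); (2, 2, 2))


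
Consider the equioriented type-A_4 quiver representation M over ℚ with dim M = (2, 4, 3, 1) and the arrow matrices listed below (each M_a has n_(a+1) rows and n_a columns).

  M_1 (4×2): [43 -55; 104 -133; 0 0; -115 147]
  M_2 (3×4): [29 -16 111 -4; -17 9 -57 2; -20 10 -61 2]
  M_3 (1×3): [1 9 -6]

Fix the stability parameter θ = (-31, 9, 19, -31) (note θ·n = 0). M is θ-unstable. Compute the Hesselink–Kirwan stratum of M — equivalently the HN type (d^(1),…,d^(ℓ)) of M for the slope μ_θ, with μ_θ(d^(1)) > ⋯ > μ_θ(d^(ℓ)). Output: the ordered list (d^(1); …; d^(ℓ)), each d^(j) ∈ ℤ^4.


Barcode: M ≅ I[1,3], I[1,4], I[2,2], I[2,3]. HN layers by μ_θ (4 steps, strictly decreasing):
  μ^(1)=19; μ^(2)=9; μ^(3)=-1; μ^(4)=-31

((0, 0, 2, 0); (0, 3, 0, 0); (0, 1, 1, 1); (2, 0, 0, 0))


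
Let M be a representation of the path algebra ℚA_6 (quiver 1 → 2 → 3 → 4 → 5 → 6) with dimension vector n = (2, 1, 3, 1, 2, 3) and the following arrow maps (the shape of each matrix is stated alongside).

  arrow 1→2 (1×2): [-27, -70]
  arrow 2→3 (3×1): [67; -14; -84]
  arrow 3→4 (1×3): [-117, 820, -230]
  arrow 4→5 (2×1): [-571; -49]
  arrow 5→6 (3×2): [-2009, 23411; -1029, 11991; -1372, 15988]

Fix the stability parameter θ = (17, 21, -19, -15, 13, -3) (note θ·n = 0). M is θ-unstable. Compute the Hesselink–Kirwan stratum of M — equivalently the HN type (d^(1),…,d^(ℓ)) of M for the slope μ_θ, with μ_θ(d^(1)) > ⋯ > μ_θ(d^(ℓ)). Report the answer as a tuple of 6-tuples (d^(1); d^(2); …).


Via rank(M_{q-1}∘⋯∘M_p): M ≅ I[1,1], I[1,5], I[3,3]^2, I[5,6], I[6,6]^2.
μ_θ-semistable layers: μ^(1)=17; μ^(2)=13; μ^(3)=5; μ^(4)=1; μ^(5)=-3; μ^(6)=-19

((1, 0, 0, 0, 0, 0); (0, 0, 0, 0, 1, 0); (0, 0, 0, 0, 1, 1); (1, 1, 1, 1, 0, 0); (0, 0, 0, 0, 0, 2); (0, 0, 2, 0, 0, 0))


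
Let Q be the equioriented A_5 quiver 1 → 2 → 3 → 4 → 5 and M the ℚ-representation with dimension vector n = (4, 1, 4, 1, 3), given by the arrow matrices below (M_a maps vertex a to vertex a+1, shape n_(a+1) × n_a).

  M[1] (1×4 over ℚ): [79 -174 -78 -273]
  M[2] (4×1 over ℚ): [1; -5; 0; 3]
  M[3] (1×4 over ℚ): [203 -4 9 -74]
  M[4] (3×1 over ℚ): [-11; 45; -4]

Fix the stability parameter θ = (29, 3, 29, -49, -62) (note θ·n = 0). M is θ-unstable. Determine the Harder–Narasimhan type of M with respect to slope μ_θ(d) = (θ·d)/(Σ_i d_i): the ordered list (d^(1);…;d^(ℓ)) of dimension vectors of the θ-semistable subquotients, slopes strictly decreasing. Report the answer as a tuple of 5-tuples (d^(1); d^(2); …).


Barcode: M ≅ I[1,1]^3, I[1,5], I[3,3]^3, I[5,5]^2. HN layers by μ_θ (3 steps, strictly decreasing):
  μ^(1)=29; μ^(2)=-10; μ^(3)=-62

((3, 0, 3, 0, 0); (1, 1, 1, 1, 1); (0, 0, 0, 0, 2))


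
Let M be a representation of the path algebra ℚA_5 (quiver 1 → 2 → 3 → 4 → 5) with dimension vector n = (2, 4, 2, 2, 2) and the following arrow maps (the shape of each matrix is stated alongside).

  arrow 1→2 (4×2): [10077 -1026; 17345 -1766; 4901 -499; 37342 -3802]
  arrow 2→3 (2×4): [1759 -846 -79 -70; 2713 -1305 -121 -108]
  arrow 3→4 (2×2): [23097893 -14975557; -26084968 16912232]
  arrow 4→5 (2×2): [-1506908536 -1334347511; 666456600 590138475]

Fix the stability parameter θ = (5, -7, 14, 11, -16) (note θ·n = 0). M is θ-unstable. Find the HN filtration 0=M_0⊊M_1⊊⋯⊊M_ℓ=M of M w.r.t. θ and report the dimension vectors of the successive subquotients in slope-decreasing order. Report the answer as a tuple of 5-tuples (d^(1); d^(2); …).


Barcode: M ≅ I[1,3], I[1,4], I[2,2]^2, I[4,5], I[5,5]. HN layers by μ_θ (6 steps, strictly decreasing):
  μ^(1)=14; μ^(2)=25/2; μ^(3)=-1; μ^(4)=-5/2; μ^(5)=-7; μ^(6)=-16

((0, 0, 1, 0, 0); (0, 0, 1, 1, 0); (2, 2, 0, 0, 0); (0, 0, 0, 1, 1); (0, 2, 0, 0, 0); (0, 0, 0, 0, 1))


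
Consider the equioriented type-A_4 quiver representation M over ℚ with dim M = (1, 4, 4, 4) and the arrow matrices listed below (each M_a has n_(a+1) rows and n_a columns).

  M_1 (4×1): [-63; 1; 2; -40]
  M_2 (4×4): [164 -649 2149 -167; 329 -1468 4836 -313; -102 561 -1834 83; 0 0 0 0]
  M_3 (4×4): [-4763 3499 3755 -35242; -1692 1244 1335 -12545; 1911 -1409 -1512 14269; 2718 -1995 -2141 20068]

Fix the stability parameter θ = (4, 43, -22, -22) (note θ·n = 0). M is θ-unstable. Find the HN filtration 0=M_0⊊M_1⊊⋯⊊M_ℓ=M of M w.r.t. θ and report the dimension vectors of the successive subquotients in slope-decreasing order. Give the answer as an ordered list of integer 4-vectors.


Interval decomposition of M: I[1,4], I[2,2], I[2,4]^2, I[3,4].
HN type (ℓ=4): μ^(1)=43; μ^(2)=3/4; μ^(3)=-1/3; μ^(4)=-22

((0, 1, 0, 0); (1, 1, 1, 1); (0, 2, 2, 2); (0, 0, 1, 1))


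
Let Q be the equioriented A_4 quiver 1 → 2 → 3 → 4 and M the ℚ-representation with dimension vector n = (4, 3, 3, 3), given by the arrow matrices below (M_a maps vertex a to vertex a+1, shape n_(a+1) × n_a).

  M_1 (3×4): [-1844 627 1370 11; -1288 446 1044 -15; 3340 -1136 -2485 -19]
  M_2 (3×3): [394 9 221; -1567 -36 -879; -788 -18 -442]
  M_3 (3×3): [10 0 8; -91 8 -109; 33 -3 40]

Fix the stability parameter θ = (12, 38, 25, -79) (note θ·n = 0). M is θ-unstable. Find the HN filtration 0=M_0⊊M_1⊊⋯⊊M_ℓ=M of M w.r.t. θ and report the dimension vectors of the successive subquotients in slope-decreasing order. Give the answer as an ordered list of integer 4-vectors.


Barcode: M ≅ I[1,1], I[1,2], I[1,4]^2, I[3,4]. HN layers by μ_θ (4 steps, strictly decreasing):
  μ^(1)=38; μ^(2)=12; μ^(3)=-1; μ^(4)=-27

((0, 1, 0, 0); (2, 0, 0, 0); (2, 2, 2, 2); (0, 0, 1, 1))


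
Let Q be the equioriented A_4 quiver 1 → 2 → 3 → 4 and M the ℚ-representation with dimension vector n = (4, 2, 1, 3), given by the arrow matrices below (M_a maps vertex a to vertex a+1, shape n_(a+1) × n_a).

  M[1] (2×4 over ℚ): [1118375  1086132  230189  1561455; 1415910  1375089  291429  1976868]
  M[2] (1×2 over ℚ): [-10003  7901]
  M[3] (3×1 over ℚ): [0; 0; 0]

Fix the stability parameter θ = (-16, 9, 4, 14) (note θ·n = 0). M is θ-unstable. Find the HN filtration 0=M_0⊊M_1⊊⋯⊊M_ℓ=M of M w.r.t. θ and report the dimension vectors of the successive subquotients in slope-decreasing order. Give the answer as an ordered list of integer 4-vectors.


Interval decomposition of M: I[1,1]^2, I[1,2], I[1,3], I[4,4]^3.
HN type (ℓ=4): μ^(1)=14; μ^(2)=9; μ^(3)=13/2; μ^(4)=-16

((0, 0, 0, 3); (0, 1, 0, 0); (0, 1, 1, 0); (4, 0, 0, 0))


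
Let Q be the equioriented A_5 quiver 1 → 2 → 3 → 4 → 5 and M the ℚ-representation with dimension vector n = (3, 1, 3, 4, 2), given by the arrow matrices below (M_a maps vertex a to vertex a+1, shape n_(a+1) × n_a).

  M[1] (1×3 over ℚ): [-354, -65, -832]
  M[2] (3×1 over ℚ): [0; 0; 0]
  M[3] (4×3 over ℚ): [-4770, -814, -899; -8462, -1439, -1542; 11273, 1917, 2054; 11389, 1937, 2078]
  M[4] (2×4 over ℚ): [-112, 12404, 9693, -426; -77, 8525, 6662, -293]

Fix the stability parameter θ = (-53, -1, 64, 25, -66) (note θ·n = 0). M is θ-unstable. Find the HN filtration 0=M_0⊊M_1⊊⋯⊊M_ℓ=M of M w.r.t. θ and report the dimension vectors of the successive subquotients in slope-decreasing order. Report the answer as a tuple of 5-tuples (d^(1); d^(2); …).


Barcode: M ≅ I[1,1]^2, I[1,2], I[3,4], I[3,5]^2, I[4,4]. HN layers by μ_θ (5 steps, strictly decreasing):
  μ^(1)=89/2; μ^(2)=25; μ^(3)=23/3; μ^(4)=-1; μ^(5)=-53

((0, 0, 1, 1, 0); (0, 0, 0, 1, 0); (0, 0, 2, 2, 2); (0, 1, 0, 0, 0); (3, 0, 0, 0, 0))


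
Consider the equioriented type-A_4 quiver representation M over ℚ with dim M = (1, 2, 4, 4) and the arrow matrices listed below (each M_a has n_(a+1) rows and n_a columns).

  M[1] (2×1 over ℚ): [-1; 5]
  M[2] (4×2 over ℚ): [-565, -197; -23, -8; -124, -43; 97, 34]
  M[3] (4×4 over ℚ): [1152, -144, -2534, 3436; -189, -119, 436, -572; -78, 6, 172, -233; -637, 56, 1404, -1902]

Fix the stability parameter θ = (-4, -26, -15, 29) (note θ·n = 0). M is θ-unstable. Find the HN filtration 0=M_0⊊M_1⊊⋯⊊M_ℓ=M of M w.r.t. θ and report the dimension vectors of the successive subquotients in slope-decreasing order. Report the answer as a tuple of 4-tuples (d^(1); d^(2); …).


Interval decomposition of M: I[1,4], I[2,4], I[3,4]^2.
HN type (ℓ=3): μ^(1)=29; μ^(2)=-15; μ^(3)=-26

((0, 0, 0, 4); (1, 1, 4, 0); (0, 1, 0, 0))


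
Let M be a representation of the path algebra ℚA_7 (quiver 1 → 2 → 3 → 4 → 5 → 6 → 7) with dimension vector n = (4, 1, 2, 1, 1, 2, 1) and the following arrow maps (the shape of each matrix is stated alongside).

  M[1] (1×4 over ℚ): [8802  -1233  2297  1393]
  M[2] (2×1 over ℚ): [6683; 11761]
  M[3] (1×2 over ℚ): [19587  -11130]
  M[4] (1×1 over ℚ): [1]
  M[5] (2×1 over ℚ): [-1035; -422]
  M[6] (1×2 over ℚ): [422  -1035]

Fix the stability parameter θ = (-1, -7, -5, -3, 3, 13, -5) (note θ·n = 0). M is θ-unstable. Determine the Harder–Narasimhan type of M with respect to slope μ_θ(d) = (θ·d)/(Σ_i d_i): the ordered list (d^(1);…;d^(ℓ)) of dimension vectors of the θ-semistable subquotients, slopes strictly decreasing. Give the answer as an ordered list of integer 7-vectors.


Barcode: M ≅ I[1,1]^3, I[1,6], I[3,3], I[6,7]. HN layers by μ_θ (7 steps, strictly decreasing):
  μ^(1)=13; μ^(2)=4; μ^(3)=3; μ^(4)=-1; μ^(5)=-3; μ^(6)=-13/3; μ^(7)=-5

((0, 0, 0, 0, 0, 1, 0); (0, 0, 0, 0, 0, 1, 1); (0, 0, 0, 0, 1, 0, 0); (3, 0, 0, 0, 0, 0, 0); (0, 0, 0, 1, 0, 0, 0); (1, 1, 1, 0, 0, 0, 0); (0, 0, 1, 0, 0, 0, 0))


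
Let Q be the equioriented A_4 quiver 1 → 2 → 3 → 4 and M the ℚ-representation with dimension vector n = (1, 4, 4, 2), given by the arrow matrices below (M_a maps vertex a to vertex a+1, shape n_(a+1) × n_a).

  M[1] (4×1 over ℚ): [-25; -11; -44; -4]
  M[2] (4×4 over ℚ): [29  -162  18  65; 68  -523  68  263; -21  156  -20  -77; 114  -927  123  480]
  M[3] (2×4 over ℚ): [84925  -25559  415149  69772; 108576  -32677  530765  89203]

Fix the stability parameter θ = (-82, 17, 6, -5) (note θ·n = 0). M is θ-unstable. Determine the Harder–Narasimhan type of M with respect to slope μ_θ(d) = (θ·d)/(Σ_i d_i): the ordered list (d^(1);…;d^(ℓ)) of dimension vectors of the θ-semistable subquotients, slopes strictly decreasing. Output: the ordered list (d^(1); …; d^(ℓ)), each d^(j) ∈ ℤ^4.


Barcode: M ≅ I[1,4], I[2,2], I[2,3], I[2,4], I[3,3]. HN layers by μ_θ (4 steps, strictly decreasing):
  μ^(1)=17; μ^(2)=23/2; μ^(3)=6; μ^(4)=-82

((0, 1, 0, 0); (0, 1, 1, 0); (0, 2, 3, 2); (1, 0, 0, 0))


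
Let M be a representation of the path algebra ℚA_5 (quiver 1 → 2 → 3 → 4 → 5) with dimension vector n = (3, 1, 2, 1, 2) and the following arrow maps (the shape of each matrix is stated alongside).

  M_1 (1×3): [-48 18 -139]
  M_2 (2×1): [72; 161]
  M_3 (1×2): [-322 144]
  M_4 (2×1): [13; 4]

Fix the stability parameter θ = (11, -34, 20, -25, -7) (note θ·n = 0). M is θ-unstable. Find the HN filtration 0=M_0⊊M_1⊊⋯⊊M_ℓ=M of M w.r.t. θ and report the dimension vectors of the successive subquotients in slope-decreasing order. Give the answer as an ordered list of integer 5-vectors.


Interval decomposition of M: I[1,1]^2, I[1,3], I[3,5], I[5,5].
HN type (ℓ=5): μ^(1)=20; μ^(2)=11; μ^(3)=-4; μ^(4)=-7; μ^(5)=-23/2

((0, 0, 1, 0, 0); (2, 0, 0, 0, 0); (0, 0, 1, 1, 1); (0, 0, 0, 0, 1); (1, 1, 0, 0, 0))


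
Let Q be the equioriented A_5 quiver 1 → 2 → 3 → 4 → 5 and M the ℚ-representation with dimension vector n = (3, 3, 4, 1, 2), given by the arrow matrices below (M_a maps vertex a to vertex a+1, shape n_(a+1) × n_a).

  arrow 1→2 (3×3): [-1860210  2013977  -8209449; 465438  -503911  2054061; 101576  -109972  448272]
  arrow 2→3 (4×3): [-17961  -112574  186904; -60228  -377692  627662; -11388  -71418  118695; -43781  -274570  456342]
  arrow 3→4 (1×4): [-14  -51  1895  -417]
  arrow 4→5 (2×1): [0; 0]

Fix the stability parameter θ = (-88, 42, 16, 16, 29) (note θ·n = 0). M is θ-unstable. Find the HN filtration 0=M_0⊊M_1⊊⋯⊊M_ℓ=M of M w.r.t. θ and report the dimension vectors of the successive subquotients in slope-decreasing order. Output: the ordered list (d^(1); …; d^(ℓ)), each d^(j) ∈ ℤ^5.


Barcode: M ≅ I[1,1], I[1,2], I[1,4], I[2,3], I[3,3]^2, I[5,5]^2. HN layers by μ_θ (5 steps, strictly decreasing):
  μ^(1)=42; μ^(2)=29; μ^(3)=74/3; μ^(4)=16; μ^(5)=-88

((0, 1, 0, 0, 0); (0, 1, 1, 0, 2); (0, 1, 1, 1, 0); (0, 0, 2, 0, 0); (3, 0, 0, 0, 0))


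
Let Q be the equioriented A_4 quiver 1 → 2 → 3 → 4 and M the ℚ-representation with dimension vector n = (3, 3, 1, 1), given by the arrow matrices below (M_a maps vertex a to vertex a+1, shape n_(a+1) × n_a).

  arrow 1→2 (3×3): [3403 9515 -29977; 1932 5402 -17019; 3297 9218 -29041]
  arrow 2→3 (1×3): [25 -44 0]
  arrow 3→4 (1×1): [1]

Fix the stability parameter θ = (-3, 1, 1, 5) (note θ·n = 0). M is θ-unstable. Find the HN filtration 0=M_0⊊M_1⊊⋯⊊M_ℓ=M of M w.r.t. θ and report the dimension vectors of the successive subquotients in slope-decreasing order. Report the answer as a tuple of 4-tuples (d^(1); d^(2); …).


Via rank(M_{q-1}∘⋯∘M_p): M ≅ I[1,2]^2, I[1,4].
μ_θ-semistable layers: μ^(1)=5; μ^(2)=1; μ^(3)=-3

((0, 0, 0, 1); (0, 3, 1, 0); (3, 0, 0, 0))


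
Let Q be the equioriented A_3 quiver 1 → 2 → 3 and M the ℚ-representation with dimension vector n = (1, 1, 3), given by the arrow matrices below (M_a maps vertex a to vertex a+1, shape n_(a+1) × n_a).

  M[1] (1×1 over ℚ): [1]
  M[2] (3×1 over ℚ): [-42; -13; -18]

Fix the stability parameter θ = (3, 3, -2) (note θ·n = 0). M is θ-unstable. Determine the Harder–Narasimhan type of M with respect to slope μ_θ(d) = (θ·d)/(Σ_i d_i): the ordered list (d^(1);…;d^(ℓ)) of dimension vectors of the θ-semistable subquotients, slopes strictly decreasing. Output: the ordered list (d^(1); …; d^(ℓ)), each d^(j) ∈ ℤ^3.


Barcode: M ≅ I[1,3], I[3,3]^2. HN layers by μ_θ (2 steps, strictly decreasing):
  μ^(1)=4/3; μ^(2)=-2

((1, 1, 1); (0, 0, 2))


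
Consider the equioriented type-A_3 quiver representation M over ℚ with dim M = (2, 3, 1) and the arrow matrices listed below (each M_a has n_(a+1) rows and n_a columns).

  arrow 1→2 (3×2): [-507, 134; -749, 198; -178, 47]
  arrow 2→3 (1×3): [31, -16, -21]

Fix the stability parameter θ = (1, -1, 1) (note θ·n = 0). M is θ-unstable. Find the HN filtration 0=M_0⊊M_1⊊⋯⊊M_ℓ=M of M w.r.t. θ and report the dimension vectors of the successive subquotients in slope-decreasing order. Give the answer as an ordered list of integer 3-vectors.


Interval decomposition of M: I[1,2], I[1,3], I[2,2].
HN type (ℓ=3): μ^(1)=1; μ^(2)=0; μ^(3)=-1

((0, 0, 1); (2, 2, 0); (0, 1, 0))


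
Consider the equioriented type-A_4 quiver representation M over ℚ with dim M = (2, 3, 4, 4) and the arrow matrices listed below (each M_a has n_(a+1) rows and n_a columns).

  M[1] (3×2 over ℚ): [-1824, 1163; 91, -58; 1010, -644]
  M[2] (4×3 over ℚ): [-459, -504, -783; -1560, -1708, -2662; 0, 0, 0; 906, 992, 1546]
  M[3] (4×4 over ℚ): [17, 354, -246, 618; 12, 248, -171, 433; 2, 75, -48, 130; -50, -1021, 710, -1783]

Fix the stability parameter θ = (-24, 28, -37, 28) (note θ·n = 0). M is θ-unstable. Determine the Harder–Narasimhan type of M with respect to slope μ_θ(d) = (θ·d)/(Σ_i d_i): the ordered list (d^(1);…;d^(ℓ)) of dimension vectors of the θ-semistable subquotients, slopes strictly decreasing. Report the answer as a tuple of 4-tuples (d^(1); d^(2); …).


Barcode: M ≅ I[1,2], I[1,4], I[2,4], I[3,4]^2. HN layers by μ_θ (4 steps, strictly decreasing):
  μ^(1)=28; μ^(2)=-9/2; μ^(3)=-24; μ^(4)=-37

((0, 1, 0, 4); (0, 2, 2, 0); (2, 0, 0, 0); (0, 0, 2, 0))


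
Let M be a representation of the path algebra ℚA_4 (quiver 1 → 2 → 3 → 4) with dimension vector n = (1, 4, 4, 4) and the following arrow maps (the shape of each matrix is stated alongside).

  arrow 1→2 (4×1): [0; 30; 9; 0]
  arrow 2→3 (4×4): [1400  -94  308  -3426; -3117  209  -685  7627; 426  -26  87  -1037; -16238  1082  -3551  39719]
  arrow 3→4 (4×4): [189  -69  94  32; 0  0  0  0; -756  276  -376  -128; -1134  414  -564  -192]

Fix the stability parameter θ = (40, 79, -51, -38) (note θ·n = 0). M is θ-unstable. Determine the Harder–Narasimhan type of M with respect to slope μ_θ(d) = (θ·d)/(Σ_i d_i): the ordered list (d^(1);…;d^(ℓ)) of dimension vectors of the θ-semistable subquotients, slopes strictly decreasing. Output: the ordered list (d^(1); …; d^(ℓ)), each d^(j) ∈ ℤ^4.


Barcode: M ≅ I[1,4], I[2,3]^3, I[4,4]^3. HN layers by μ_θ (3 steps, strictly decreasing):
  μ^(1)=14; μ^(2)=15/2; μ^(3)=-38

((0, 3, 3, 0); (1, 1, 1, 1); (0, 0, 0, 3))


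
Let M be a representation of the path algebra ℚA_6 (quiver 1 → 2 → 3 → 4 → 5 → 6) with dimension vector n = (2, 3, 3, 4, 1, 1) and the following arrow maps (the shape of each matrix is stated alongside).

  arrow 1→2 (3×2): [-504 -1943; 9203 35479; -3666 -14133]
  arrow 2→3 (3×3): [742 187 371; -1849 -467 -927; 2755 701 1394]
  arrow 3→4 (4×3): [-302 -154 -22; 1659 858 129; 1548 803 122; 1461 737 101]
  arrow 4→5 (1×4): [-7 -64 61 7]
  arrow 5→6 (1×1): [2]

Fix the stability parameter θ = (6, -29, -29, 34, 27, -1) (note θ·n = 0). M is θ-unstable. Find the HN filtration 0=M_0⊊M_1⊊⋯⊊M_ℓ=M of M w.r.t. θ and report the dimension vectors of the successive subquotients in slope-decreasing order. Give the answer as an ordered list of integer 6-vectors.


Via rank(M_{q-1}∘⋯∘M_p): M ≅ I[1,3], I[1,6], I[2,4], I[4,4]^2.
μ_θ-semistable layers: μ^(1)=34; μ^(2)=20; μ^(3)=-52/3; μ^(4)=-29

((0, 0, 0, 3, 0, 0); (0, 0, 0, 1, 1, 1); (2, 2, 2, 0, 0, 0); (0, 1, 1, 0, 0, 0))
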